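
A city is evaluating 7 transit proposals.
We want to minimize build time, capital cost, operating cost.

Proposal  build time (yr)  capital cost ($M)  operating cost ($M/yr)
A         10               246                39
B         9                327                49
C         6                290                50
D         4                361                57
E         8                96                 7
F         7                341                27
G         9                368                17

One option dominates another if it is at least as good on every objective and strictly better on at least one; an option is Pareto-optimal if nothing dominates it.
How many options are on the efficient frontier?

A: dominated by E (build time 8≤10, capital cost 96≤246, operating cost 7≤39).
B: dominated by E (build time 8≤9, capital cost 96≤327, operating cost 7≤49).
C: not dominated.
D: not dominated (best build time).
E: not dominated (best capital cost).
F: not dominated.
G: dominated by E (build time 8≤9, capital cost 96≤368, operating cost 7≤17).
Pareto-optimal: C, D, E, F → 4.

4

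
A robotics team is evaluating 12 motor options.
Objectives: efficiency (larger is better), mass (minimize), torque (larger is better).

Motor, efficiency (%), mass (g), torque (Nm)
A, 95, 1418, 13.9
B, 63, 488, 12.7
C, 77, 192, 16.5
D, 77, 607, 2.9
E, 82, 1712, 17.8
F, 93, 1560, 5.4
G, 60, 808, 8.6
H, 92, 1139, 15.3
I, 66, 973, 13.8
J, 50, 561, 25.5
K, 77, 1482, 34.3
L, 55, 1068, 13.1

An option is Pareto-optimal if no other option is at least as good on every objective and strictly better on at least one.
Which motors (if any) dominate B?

C

C: efficiency 77≥63, mass 192≤488, torque 16.5≥12.7 — dominates B.
Others (A, D, E, F, G, H, I, J, K, L) are each worse than B on at least one objective.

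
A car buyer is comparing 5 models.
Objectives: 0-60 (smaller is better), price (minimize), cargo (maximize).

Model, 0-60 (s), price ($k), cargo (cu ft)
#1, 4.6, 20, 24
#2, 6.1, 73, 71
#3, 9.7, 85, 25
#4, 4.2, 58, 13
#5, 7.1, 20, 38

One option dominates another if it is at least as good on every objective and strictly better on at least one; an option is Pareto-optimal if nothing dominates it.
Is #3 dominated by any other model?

#2 vs #3: 0-60 6.1≤9.7, price 73≤85, cargo 71≥25 — #2 is at least as good on every objective and strictly better on at least one, so #2 dominates #3.

Yes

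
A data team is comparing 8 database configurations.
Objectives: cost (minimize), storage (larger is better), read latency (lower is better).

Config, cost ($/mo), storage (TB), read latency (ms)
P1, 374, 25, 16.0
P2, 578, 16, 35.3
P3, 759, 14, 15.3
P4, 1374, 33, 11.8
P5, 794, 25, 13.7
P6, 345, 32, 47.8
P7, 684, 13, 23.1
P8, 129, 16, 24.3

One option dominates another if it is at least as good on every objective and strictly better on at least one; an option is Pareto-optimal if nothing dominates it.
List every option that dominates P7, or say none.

P1

P1: cost 374≤684, storage 25≥13, read latency 16.0≤23.1 — dominates P7.
Others (P2, P3, P4, P5, P6, P8) are each worse than P7 on at least one objective.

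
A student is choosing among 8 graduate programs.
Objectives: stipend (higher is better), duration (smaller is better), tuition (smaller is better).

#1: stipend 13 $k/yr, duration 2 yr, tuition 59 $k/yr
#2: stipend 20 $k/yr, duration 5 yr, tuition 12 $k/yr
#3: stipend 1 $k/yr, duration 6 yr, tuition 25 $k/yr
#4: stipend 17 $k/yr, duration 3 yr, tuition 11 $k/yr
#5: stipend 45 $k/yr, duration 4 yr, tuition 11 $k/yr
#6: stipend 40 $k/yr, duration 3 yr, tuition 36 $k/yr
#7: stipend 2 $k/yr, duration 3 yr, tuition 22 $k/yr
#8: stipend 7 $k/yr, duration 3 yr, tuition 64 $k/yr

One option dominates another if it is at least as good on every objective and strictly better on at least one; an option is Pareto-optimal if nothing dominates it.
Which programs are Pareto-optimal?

#1, #4, #5, #6

#1: not dominated (best duration).
#2: dominated by #5 (stipend 45≥20, duration 4≤5, tuition 11≤12).
#3: dominated by #2 (stipend 20≥1, duration 5≤6, tuition 12≤25).
#4: not dominated.
#5: not dominated (best stipend).
#6: not dominated.
#7: dominated by #4 (stipend 17≥2, duration 3≤3, tuition 11≤22).
#8: dominated by #1 (stipend 13≥7, duration 2≤3, tuition 59≤64).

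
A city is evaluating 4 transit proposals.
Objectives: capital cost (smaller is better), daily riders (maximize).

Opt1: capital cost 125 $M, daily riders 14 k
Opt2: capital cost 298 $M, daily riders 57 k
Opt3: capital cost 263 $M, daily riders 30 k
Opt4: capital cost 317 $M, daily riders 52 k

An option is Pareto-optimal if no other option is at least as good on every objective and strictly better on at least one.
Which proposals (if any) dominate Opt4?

Opt2: capital cost 298≤317, daily riders 57≥52 — dominates Opt4.
Others (Opt1, Opt3) are each worse than Opt4 on at least one objective.

Opt2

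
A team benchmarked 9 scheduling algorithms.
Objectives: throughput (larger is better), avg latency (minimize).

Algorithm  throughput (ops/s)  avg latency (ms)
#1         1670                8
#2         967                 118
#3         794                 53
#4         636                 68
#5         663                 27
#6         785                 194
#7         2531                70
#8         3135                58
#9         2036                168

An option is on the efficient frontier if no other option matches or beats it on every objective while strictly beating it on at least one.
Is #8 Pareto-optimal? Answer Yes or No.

Yes

#1: worse on throughput (1670 vs 3135).
#2: worse on throughput (967 vs 3135).
#3: worse on throughput (794 vs 3135).
#4: worse on throughput (636 vs 3135).
#5: worse on throughput (663 vs 3135).
#6: worse on throughput (785 vs 3135).
#7: worse on throughput (2531 vs 3135).
#9: worse on throughput (2036 vs 3135).
No option is at least as good as #8 on every objective and strictly better on one.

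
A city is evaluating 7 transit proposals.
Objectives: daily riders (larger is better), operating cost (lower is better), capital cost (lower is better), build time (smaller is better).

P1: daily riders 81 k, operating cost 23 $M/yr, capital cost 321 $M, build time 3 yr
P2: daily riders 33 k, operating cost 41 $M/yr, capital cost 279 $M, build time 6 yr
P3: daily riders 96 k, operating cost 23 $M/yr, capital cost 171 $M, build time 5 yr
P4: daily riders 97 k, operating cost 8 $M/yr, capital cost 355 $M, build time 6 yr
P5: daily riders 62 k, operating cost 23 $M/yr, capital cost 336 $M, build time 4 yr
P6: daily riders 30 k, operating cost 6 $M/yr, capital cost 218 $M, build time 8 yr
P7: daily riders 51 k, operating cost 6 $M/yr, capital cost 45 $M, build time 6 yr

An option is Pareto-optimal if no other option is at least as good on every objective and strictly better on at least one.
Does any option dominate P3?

P1: worse on daily riders (81 vs 96).
P2: worse on daily riders (33 vs 96).
P4: worse on capital cost (355 vs 171).
P5: worse on daily riders (62 vs 96).
P6: worse on daily riders (30 vs 96).
P7: worse on daily riders (51 vs 96).
No option is at least as good as P3 on every objective and strictly better on one.

No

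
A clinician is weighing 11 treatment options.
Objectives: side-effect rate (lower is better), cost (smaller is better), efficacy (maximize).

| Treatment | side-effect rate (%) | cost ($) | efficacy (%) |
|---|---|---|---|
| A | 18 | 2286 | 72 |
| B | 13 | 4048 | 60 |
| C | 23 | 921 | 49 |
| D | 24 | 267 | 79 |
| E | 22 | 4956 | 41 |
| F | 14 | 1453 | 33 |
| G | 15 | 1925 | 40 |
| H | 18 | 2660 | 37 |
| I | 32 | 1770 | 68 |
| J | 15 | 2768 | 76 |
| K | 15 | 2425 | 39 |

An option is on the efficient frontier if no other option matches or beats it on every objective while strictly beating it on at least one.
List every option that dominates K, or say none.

G: side-effect rate 15≤15, cost 1925≤2425, efficacy 40≥39 — dominates K.
Others (A, B, C, D, E, F, H, I, J) are each worse than K on at least one objective.

G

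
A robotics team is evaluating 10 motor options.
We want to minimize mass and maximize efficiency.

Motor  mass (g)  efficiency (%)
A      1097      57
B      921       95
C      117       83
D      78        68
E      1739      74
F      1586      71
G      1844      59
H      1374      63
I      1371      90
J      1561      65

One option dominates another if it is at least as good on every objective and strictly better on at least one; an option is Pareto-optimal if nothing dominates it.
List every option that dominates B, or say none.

none

A: worse on mass (1097 vs 921).
C: worse on efficiency (83 vs 95).
D: worse on efficiency (68 vs 95).
E: worse on mass (1739 vs 921).
F: worse on mass (1586 vs 921).
G: worse on mass (1844 vs 921).
H: worse on mass (1374 vs 921).
I: worse on mass (1371 vs 921).
J: worse on mass (1561 vs 921).
No option dominates B.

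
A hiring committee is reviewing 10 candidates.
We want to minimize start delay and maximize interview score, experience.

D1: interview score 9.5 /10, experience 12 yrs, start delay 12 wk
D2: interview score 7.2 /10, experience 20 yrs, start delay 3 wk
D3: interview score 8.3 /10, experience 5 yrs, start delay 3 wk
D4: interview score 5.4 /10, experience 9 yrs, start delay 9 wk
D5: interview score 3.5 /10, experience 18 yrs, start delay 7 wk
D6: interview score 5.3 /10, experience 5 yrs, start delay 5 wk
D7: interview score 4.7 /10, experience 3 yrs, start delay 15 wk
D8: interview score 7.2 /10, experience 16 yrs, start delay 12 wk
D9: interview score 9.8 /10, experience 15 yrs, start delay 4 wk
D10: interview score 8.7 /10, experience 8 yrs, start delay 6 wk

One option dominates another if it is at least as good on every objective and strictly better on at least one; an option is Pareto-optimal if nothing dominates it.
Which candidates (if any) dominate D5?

D2

D2: interview score 7.2≥3.5, experience 20≥18, start delay 3≤7 — dominates D5.
Others (D1, D3, D4, D6, D7, D8, D9, D10) are each worse than D5 on at least one objective.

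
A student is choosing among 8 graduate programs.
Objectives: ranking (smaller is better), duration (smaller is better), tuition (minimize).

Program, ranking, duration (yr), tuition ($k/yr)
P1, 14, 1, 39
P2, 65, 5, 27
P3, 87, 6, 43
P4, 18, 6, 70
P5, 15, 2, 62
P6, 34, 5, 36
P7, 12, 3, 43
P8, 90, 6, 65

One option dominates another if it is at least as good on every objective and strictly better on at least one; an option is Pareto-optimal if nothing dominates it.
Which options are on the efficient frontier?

P1: not dominated (best duration).
P2: not dominated (best tuition).
P3: dominated by P1 (ranking 14≤87, duration 1≤6, tuition 39≤43).
P4: dominated by P1 (ranking 14≤18, duration 1≤6, tuition 39≤70).
P5: dominated by P1 (ranking 14≤15, duration 1≤2, tuition 39≤62).
P6: not dominated.
P7: not dominated (best ranking).
P8: dominated by P1 (ranking 14≤90, duration 1≤6, tuition 39≤65).

P1, P2, P6, P7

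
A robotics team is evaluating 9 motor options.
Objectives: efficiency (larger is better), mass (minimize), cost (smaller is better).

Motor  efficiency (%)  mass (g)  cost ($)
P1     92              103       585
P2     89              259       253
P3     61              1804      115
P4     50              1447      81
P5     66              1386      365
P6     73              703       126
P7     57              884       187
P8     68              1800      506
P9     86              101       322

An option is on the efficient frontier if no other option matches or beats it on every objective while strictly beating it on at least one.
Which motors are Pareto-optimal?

P1, P2, P3, P4, P6, P9

P1: not dominated (best efficiency).
P2: not dominated.
P3: not dominated.
P4: not dominated (best cost).
P5: dominated by P2 (efficiency 89≥66, mass 259≤1386, cost 253≤365).
P6: not dominated.
P7: dominated by P6 (efficiency 73≥57, mass 703≤884, cost 126≤187).
P8: dominated by P2 (efficiency 89≥68, mass 259≤1800, cost 253≤506).
P9: not dominated (best mass).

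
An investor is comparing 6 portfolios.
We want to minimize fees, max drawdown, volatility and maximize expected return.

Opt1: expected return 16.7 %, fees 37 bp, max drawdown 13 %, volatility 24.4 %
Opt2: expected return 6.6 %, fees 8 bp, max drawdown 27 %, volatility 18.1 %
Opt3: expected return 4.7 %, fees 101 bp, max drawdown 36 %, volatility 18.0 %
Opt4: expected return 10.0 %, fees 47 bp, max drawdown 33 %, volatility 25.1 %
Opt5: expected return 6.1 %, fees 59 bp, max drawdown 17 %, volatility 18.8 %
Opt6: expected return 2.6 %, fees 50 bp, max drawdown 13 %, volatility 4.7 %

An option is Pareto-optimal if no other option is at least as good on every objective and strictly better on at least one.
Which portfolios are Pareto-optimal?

Opt1, Opt2, Opt3, Opt5, Opt6

Opt1: not dominated (best expected return).
Opt2: not dominated (best fees).
Opt3: not dominated.
Opt4: dominated by Opt1 (expected return 16.7≥10.0, fees 37≤47, max drawdown 13≤33, volatility 24.4≤25.1).
Opt5: not dominated.
Opt6: not dominated (best volatility).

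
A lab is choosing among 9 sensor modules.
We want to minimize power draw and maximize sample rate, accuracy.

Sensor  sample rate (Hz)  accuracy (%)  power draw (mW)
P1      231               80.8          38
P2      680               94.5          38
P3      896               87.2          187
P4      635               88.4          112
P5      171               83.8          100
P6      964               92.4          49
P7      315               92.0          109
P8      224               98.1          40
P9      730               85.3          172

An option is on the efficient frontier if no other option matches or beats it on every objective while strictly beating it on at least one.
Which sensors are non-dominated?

P1: dominated by P2 (sample rate 680≥231, accuracy 94.5≥80.8, power draw 38≤38).
P2: not dominated.
P3: dominated by P6 (sample rate 964≥896, accuracy 92.4≥87.2, power draw 49≤187).
P4: dominated by P2 (sample rate 680≥635, accuracy 94.5≥88.4, power draw 38≤112).
P5: dominated by P2 (sample rate 680≥171, accuracy 94.5≥83.8, power draw 38≤100).
P6: not dominated (best sample rate).
P7: dominated by P2 (sample rate 680≥315, accuracy 94.5≥92.0, power draw 38≤109).
P8: not dominated (best accuracy).
P9: dominated by P6 (sample rate 964≥730, accuracy 92.4≥85.3, power draw 49≤172).

P2, P6, P8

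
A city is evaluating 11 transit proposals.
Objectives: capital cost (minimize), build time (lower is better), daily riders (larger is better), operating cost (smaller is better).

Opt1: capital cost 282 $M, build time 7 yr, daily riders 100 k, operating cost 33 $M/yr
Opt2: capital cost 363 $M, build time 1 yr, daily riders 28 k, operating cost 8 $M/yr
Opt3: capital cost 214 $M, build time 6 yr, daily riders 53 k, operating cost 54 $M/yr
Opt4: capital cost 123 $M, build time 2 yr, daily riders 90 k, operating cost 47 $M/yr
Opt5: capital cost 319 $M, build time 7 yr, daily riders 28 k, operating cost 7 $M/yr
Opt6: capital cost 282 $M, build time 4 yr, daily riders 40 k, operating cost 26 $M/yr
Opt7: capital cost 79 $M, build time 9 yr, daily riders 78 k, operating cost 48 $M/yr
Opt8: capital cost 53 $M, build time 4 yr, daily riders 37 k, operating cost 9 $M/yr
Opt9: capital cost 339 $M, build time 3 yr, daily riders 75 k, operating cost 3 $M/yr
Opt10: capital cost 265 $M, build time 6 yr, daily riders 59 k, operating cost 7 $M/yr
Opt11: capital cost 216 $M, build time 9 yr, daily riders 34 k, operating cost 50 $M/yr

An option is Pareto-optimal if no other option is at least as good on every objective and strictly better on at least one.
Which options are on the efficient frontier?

Opt1, Opt2, Opt4, Opt6, Opt7, Opt8, Opt9, Opt10

Opt1: not dominated (best daily riders).
Opt2: not dominated (best build time).
Opt3: dominated by Opt4 (capital cost 123≤214, build time 2≤6, daily riders 90≥53, operating cost 47≤54).
Opt4: not dominated.
Opt5: dominated by Opt10 (capital cost 265≤319, build time 6≤7, daily riders 59≥28, operating cost 7≤7).
Opt6: not dominated.
Opt7: not dominated.
Opt8: not dominated (best capital cost).
Opt9: not dominated (best operating cost).
Opt10: not dominated.
Opt11: dominated by Opt4 (capital cost 123≤216, build time 2≤9, daily riders 90≥34, operating cost 47≤50).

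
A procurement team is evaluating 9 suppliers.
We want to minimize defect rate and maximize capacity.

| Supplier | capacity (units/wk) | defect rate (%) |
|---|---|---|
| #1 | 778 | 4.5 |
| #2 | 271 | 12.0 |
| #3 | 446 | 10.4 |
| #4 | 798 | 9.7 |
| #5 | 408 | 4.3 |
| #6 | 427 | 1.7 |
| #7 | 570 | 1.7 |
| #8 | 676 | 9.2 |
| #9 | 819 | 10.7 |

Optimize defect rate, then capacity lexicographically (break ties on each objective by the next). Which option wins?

First minimize defect rate: best is 1.7, kept {#6, #7}.
Then maximize capacity: best is 570, kept {#7}.

#7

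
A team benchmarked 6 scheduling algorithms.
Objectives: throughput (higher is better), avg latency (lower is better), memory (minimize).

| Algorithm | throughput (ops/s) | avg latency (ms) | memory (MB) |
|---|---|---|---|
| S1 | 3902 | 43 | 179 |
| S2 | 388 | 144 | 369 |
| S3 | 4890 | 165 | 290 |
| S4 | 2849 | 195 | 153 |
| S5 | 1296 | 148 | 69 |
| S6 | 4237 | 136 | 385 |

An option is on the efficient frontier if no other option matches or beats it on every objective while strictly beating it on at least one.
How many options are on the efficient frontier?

S1: not dominated (best avg latency).
S2: dominated by S1 (throughput 3902≥388, avg latency 43≤144, memory 179≤369).
S3: not dominated (best throughput).
S4: not dominated.
S5: not dominated (best memory).
S6: not dominated.
Pareto-optimal: S1, S3, S4, S5, S6 → 5.

5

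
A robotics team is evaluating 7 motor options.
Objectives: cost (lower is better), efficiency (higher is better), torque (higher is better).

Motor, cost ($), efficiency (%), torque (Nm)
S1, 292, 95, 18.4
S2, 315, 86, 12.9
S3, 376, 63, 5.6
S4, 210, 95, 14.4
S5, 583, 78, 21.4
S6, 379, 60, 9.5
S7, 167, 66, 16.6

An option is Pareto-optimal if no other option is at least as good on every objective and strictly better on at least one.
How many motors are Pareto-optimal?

4

S1: not dominated.
S2: dominated by S1 (cost 292≤315, efficiency 95≥86, torque 18.4≥12.9).
S3: dominated by S1 (cost 292≤376, efficiency 95≥63, torque 18.4≥5.6).
S4: not dominated.
S5: not dominated (best torque).
S6: dominated by S1 (cost 292≤379, efficiency 95≥60, torque 18.4≥9.5).
S7: not dominated (best cost).
Pareto-optimal: S1, S4, S5, S7 → 4.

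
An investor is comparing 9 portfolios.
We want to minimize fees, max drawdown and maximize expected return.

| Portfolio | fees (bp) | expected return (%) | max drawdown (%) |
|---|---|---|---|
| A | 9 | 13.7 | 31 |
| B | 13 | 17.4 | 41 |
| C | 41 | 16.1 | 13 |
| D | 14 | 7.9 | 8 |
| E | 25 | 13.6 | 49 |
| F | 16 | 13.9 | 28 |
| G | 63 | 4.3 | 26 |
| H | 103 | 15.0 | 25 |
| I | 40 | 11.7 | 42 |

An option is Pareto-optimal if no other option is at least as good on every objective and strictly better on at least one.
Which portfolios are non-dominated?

A: not dominated (best fees).
B: not dominated (best expected return).
C: not dominated.
D: not dominated (best max drawdown).
E: dominated by A (fees 9≤25, expected return 13.7≥13.6, max drawdown 31≤49).
F: not dominated.
G: dominated by C (fees 41≤63, expected return 16.1≥4.3, max drawdown 13≤26).
H: dominated by C (fees 41≤103, expected return 16.1≥15.0, max drawdown 13≤25).
I: dominated by A (fees 9≤40, expected return 13.7≥11.7, max drawdown 31≤42).

A, B, C, D, F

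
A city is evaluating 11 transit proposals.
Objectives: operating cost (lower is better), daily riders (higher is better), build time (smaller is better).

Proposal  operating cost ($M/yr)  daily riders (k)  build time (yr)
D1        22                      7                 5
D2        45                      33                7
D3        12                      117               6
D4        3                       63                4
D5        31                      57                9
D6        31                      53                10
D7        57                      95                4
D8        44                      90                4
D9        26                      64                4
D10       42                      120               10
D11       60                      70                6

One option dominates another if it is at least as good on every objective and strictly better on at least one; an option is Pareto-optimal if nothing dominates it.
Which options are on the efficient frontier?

D3, D4, D7, D8, D9, D10

D1: dominated by D4 (operating cost 3≤22, daily riders 63≥7, build time 4≤5).
D2: dominated by D3 (operating cost 12≤45, daily riders 117≥33, build time 6≤7).
D3: not dominated.
D4: not dominated (best operating cost).
D5: dominated by D3 (operating cost 12≤31, daily riders 117≥57, build time 6≤9).
D6: dominated by D3 (operating cost 12≤31, daily riders 117≥53, build time 6≤10).
D7: not dominated.
D8: not dominated.
D9: not dominated.
D10: not dominated (best daily riders).
D11: dominated by D3 (operating cost 12≤60, daily riders 117≥70, build time 6≤6).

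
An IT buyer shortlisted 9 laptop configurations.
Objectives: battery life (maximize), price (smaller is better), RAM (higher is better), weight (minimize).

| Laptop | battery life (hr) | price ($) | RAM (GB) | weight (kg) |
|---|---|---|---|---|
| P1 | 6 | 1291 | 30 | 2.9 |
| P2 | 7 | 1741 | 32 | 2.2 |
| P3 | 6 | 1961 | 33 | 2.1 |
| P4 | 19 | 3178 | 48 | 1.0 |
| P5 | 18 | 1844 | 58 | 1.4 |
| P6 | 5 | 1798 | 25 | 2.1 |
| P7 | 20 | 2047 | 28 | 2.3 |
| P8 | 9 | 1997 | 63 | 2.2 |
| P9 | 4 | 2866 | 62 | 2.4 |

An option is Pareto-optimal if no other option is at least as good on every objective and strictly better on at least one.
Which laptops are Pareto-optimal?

P1: not dominated (best price).
P2: not dominated.
P3: dominated by P5 (battery life 18≥6, price 1844≤1961, RAM 58≥33, weight 1.4≤2.1).
P4: not dominated (best weight).
P5: not dominated.
P6: not dominated.
P7: not dominated (best battery life).
P8: not dominated (best RAM).
P9: dominated by P8 (battery life 9≥4, price 1997≤2866, RAM 63≥62, weight 2.2≤2.4).

P1, P2, P4, P5, P6, P7, P8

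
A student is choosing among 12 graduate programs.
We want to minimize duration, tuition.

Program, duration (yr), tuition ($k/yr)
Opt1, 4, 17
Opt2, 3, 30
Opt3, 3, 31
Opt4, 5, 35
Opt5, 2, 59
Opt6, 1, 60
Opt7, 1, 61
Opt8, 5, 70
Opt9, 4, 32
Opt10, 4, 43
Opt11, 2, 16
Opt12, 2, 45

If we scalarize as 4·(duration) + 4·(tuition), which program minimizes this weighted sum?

Opt1: 4·4 + 4·17 = 84
Opt2: 4·3 + 4·30 = 132
Opt3: 4·3 + 4·31 = 136
Opt4: 4·5 + 4·35 = 160
Opt5: 4·2 + 4·59 = 244
Opt6: 4·1 + 4·60 = 244
Opt7: 4·1 + 4·61 = 248
Opt8: 4·5 + 4·70 = 300
Opt9: 4·4 + 4·32 = 144
Opt10: 4·4 + 4·43 = 188
Opt11: 4·2 + 4·16 = 72
Opt12: 4·2 + 4·45 = 188
Lowest: Opt11 at 72.

Opt11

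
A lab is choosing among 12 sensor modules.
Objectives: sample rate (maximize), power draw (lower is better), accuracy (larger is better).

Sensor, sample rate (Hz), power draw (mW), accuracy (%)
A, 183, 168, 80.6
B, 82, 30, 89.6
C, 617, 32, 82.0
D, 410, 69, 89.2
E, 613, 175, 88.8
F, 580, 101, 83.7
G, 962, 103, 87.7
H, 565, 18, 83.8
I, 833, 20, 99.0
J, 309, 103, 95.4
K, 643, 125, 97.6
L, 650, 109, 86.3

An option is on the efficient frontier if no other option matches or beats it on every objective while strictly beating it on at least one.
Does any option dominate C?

I vs C: sample rate 833≥617, power draw 20≤32, accuracy 99.0≥82.0 — I is at least as good on every objective and strictly better on at least one, so I dominates C.

Yes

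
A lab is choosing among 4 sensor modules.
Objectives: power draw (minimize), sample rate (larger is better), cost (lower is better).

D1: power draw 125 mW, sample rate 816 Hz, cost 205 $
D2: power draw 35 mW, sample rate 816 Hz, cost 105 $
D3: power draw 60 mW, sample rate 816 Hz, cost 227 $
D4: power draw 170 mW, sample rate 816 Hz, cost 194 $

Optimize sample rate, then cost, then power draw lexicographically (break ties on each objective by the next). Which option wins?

First maximize sample rate: best is 816, kept {D1, D2, D3, D4}.
Then minimize cost: best is 105, kept {D2}.

D2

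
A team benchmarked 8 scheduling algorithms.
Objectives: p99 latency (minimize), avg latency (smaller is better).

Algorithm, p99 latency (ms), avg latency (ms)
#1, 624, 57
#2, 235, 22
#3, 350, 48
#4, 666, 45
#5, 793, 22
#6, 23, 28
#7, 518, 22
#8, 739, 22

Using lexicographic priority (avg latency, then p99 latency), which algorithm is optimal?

#2

First minimize avg latency: best is 22, kept {#2, #5, #7, #8}.
Then minimize p99 latency: best is 235, kept {#2}.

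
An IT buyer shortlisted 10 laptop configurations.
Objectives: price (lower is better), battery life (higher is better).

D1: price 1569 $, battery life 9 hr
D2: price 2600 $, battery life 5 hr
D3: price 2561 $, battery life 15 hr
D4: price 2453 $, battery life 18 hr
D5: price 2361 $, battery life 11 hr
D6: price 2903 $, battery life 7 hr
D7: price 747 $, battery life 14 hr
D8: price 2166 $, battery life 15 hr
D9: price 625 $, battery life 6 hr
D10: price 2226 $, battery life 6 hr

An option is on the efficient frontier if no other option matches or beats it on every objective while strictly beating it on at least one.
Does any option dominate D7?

D1: worse on price (1569 vs 747).
D2: worse on price (2600 vs 747).
D3: worse on price (2561 vs 747).
D4: worse on price (2453 vs 747).
D5: worse on price (2361 vs 747).
D6: worse on price (2903 vs 747).
D8: worse on price (2166 vs 747).
D9: worse on battery life (6 vs 14).
D10: worse on price (2226 vs 747).
No option is at least as good as D7 on every objective and strictly better on one.

No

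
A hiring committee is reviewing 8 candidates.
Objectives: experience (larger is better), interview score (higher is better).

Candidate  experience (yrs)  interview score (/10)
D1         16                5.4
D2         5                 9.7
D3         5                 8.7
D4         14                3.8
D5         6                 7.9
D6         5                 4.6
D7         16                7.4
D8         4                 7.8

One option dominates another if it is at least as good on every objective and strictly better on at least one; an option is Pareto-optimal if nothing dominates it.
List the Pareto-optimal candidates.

D2, D5, D7

D1: dominated by D7 (experience 16≥16, interview score 7.4≥5.4).
D2: not dominated (best interview score).
D3: dominated by D2 (experience 5≥5, interview score 9.7≥8.7).
D4: dominated by D1 (experience 16≥14, interview score 5.4≥3.8).
D5: not dominated.
D6: dominated by D1 (experience 16≥5, interview score 5.4≥4.6).
D7: not dominated.
D8: dominated by D2 (experience 5≥4, interview score 9.7≥7.8).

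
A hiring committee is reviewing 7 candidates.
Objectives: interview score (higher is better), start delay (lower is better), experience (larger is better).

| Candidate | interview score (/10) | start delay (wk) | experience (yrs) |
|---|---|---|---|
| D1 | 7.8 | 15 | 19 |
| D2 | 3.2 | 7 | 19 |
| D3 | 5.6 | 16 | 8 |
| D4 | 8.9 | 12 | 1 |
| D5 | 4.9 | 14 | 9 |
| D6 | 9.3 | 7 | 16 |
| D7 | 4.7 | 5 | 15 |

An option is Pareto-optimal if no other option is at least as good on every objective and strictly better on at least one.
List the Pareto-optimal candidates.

D1: not dominated.
D2: not dominated.
D3: dominated by D1 (interview score 7.8≥5.6, start delay 15≤16, experience 19≥8).
D4: dominated by D6 (interview score 9.3≥8.9, start delay 7≤12, experience 16≥1).
D5: dominated by D6 (interview score 9.3≥4.9, start delay 7≤14, experience 16≥9).
D6: not dominated (best interview score).
D7: not dominated (best start delay).

D1, D2, D6, D7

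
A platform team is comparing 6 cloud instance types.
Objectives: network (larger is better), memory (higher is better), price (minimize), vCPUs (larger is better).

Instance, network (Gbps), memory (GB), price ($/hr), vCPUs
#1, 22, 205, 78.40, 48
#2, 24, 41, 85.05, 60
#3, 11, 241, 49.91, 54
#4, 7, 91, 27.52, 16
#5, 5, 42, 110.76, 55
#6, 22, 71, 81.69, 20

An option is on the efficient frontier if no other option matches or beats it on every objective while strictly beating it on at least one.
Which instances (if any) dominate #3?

none

#1: worse on memory (205 vs 241).
#2: worse on memory (41 vs 241).
#4: worse on network (7 vs 11).
#5: worse on network (5 vs 11).
#6: worse on memory (71 vs 241).
No option dominates #3.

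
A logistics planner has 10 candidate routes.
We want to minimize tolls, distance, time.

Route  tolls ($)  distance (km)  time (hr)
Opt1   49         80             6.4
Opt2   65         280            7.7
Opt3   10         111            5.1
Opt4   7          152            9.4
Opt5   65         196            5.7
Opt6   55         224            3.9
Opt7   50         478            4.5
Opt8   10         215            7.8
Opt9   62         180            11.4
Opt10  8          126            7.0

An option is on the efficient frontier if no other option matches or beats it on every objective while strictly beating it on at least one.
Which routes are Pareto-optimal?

Opt1: not dominated (best distance).
Opt2: dominated by Opt1 (tolls 49≤65, distance 80≤280, time 6.4≤7.7).
Opt3: not dominated.
Opt4: not dominated (best tolls).
Opt5: dominated by Opt3 (tolls 10≤65, distance 111≤196, time 5.1≤5.7).
Opt6: not dominated (best time).
Opt7: not dominated.
Opt8: dominated by Opt3 (tolls 10≤10, distance 111≤215, time 5.1≤7.8).
Opt9: dominated by Opt1 (tolls 49≤62, distance 80≤180, time 6.4≤11.4).
Opt10: not dominated.

Opt1, Opt3, Opt4, Opt6, Opt7, Opt10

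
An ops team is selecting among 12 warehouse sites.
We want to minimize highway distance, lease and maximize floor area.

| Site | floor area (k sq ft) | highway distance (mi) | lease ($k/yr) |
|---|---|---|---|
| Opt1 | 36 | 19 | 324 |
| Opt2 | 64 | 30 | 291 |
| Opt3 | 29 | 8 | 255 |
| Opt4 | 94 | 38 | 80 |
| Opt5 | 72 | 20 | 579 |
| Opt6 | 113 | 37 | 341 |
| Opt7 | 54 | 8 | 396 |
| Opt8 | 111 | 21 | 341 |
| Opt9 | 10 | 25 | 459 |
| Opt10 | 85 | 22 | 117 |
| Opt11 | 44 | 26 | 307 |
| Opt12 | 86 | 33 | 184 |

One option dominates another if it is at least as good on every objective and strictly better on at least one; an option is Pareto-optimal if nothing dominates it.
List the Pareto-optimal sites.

Opt1: not dominated.
Opt2: dominated by Opt10 (floor area 85≥64, highway distance 22≤30, lease 117≤291).
Opt3: not dominated.
Opt4: not dominated (best lease).
Opt5: not dominated.
Opt6: not dominated (best floor area).
Opt7: not dominated.
Opt8: not dominated.
Opt9: dominated by Opt1 (floor area 36≥10, highway distance 19≤25, lease 324≤459).
Opt10: not dominated.
Opt11: dominated by Opt10 (floor area 85≥44, highway distance 22≤26, lease 117≤307).
Opt12: not dominated.

Opt1, Opt3, Opt4, Opt5, Opt6, Opt7, Opt8, Opt10, Opt12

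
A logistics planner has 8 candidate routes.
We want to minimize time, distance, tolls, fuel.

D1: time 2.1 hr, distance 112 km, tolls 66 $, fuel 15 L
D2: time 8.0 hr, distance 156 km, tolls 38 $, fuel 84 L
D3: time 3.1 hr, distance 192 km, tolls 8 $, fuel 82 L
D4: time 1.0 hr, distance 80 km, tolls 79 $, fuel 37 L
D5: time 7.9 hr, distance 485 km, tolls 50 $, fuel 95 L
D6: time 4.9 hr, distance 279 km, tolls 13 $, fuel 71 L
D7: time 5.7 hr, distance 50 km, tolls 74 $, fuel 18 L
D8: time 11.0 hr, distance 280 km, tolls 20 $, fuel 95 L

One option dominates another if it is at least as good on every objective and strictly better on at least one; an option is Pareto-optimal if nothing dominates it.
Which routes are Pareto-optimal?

D1: not dominated (best fuel).
D2: not dominated.
D3: not dominated (best tolls).
D4: not dominated (best time).
D5: dominated by D3 (time 3.1≤7.9, distance 192≤485, tolls 8≤50, fuel 82≤95).
D6: not dominated.
D7: not dominated (best distance).
D8: dominated by D3 (time 3.1≤11.0, distance 192≤280, tolls 8≤20, fuel 82≤95).

D1, D2, D3, D4, D6, D7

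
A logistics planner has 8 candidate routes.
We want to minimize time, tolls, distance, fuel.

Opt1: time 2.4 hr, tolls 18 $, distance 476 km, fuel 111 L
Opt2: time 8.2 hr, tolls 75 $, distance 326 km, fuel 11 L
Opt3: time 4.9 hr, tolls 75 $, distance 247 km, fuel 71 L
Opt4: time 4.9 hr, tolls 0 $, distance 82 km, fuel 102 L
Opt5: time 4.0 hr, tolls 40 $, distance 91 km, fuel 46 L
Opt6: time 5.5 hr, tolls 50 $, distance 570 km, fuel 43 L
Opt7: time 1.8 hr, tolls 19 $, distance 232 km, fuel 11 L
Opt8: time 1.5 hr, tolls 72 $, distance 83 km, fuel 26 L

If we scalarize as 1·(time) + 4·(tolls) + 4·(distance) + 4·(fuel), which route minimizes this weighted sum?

Opt1: 1·2.4 + 4·18 + 4·476 + 4·111 = 2422.4
Opt2: 1·8.2 + 4·75 + 4·326 + 4·11 = 1656.2
Opt3: 1·4.9 + 4·75 + 4·247 + 4·71 = 1576.9
Opt4: 1·4.9 + 4·0 + 4·82 + 4·102 = 740.9
Opt5: 1·4.0 + 4·40 + 4·91 + 4·46 = 712.0
Opt6: 1·5.5 + 4·50 + 4·570 + 4·43 = 2657.5
Opt7: 1·1.8 + 4·19 + 4·232 + 4·11 = 1049.8
Opt8: 1·1.5 + 4·72 + 4·83 + 4·26 = 725.5
Lowest: Opt5 at 712.0.

Opt5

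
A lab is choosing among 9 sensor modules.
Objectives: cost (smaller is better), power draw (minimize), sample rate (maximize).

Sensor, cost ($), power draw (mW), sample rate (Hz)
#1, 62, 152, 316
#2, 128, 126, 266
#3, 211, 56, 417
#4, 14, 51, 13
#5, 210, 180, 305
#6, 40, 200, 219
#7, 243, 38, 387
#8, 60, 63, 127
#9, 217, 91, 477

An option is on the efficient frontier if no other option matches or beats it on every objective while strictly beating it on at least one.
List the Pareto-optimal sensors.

#1: not dominated.
#2: not dominated.
#3: not dominated.
#4: not dominated (best cost).
#5: dominated by #1 (cost 62≤210, power draw 152≤180, sample rate 316≥305).
#6: not dominated.
#7: not dominated (best power draw).
#8: not dominated.
#9: not dominated (best sample rate).

#1, #2, #3, #4, #6, #7, #8, #9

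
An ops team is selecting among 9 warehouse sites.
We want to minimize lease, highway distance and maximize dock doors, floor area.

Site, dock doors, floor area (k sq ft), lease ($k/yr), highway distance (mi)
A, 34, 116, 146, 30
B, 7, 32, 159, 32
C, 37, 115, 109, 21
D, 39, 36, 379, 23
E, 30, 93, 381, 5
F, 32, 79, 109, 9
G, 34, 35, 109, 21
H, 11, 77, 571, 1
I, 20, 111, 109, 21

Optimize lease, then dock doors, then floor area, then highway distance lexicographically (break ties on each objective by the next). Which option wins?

C

First minimize lease: best is 109, kept {C, F, G, I}.
Then maximize dock doors: best is 37, kept {C}.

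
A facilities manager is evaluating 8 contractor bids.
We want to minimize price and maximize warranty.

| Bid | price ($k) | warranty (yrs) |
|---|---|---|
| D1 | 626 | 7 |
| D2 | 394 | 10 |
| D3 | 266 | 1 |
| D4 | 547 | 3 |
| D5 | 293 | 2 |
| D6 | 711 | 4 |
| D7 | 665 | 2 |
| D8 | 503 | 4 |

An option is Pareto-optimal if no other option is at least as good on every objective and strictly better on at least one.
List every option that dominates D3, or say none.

D1: worse on price (626 vs 266).
D2: worse on price (394 vs 266).
D4: worse on price (547 vs 266).
D5: worse on price (293 vs 266).
D6: worse on price (711 vs 266).
D7: worse on price (665 vs 266).
D8: worse on price (503 vs 266).
No option dominates D3.

none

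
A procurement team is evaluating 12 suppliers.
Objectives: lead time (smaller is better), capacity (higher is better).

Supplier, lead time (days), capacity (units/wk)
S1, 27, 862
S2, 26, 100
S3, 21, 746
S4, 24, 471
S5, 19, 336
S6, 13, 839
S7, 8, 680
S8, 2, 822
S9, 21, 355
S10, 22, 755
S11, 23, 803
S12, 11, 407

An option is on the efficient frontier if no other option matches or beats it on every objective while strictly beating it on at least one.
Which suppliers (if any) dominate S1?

none

S2: worse on capacity (100 vs 862).
S3: worse on capacity (746 vs 862).
S4: worse on capacity (471 vs 862).
S5: worse on capacity (336 vs 862).
S6: worse on capacity (839 vs 862).
S7: worse on capacity (680 vs 862).
S8: worse on capacity (822 vs 862).
S9: worse on capacity (355 vs 862).
S10: worse on capacity (755 vs 862).
S11: worse on capacity (803 vs 862).
S12: worse on capacity (407 vs 862).
No option dominates S1.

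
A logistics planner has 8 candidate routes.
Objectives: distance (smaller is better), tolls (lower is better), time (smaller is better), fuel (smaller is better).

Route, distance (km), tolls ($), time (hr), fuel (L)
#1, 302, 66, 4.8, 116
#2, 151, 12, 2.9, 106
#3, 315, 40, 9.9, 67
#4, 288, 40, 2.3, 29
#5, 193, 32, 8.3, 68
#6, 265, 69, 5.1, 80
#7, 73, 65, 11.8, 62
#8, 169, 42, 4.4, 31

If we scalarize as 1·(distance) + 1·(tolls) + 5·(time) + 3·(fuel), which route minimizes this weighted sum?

#8

#1: 1·302 + 1·66 + 5·4.8 + 3·116 = 740.0
#2: 1·151 + 1·12 + 5·2.9 + 3·106 = 495.5
#3: 1·315 + 1·40 + 5·9.9 + 3·67 = 605.5
#4: 1·288 + 1·40 + 5·2.3 + 3·29 = 426.5
#5: 1·193 + 1·32 + 5·8.3 + 3·68 = 470.5
#6: 1·265 + 1·69 + 5·5.1 + 3·80 = 599.5
#7: 1·73 + 1·65 + 5·11.8 + 3·62 = 383.0
#8: 1·169 + 1·42 + 5·4.4 + 3·31 = 326.0
Lowest: #8 at 326.0.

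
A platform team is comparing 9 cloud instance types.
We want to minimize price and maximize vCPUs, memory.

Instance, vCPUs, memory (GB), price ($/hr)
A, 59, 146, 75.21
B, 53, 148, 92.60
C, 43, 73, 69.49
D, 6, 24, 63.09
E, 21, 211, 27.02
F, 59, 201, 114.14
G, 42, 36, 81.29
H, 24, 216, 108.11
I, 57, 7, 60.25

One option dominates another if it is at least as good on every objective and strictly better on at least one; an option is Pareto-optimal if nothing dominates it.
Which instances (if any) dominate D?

E

E: vCPUs 21≥6, memory 211≥24, price 27.02≤63.09 — dominates D.
Others (A, B, C, F, G, H, I) are each worse than D on at least one objective.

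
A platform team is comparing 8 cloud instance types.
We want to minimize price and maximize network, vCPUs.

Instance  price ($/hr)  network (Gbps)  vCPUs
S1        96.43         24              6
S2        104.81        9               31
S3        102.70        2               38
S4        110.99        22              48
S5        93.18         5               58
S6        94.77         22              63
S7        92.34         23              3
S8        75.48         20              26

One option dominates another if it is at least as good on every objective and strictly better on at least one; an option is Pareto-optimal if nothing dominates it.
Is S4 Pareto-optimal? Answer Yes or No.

S6 vs S4: price 94.77≤110.99, network 22≥22, vCPUs 63≥48 — S6 is at least as good on every objective and strictly better on at least one, so S6 dominates S4.

No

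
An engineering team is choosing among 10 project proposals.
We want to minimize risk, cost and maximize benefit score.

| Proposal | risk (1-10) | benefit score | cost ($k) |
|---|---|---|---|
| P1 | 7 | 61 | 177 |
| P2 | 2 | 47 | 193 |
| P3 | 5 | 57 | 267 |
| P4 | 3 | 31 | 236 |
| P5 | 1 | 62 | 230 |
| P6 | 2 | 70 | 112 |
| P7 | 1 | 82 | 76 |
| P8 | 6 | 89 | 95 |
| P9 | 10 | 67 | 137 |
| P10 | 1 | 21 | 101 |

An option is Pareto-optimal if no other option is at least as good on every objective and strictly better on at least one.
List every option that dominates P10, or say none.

P7: risk 1≤1, benefit score 82≥21, cost 76≤101 — dominates P10.
Others (P1, P2, P3, P4, P5, P6, P8, P9) are each worse than P10 on at least one objective.

P7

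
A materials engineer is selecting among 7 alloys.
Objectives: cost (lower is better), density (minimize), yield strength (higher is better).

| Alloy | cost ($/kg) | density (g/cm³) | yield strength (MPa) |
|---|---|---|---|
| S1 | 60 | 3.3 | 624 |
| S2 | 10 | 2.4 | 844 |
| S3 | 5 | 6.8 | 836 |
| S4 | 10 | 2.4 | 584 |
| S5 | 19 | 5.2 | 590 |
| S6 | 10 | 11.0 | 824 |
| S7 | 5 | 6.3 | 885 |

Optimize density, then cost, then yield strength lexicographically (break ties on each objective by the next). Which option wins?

First minimize density: best is 2.4, kept {S2, S4}.
Then minimize cost: best is 10, kept {S2, S4}.
Then maximize yield strength: best is 844, kept {S2}.

S2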